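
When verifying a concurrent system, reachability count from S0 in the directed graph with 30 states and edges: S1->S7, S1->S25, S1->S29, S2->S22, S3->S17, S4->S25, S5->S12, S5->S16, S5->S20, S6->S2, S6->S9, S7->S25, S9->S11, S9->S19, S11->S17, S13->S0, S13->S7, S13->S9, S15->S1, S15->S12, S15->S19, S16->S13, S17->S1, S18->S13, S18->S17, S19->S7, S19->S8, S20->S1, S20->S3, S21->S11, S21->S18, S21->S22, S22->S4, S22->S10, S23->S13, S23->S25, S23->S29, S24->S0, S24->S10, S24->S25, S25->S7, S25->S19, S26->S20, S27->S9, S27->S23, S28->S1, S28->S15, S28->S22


BFS from S0:
  layer 0: {S0}
Reachable set: {S0}
Count = 1

1


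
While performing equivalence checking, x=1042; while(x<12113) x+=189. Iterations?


Step 1: x goes from 1042 toward 12113 by 189; the body runs while x<12113, so iterations = ceil((bound-start)/step)
Step 2: Distance=11071
Step 3: ceil(11071/189)=59

59


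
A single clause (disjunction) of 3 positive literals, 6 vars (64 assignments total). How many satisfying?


Step 1: Total=2^6=64
Step 2: Unsat when all 3 false: 2^3=8
Step 3: Sat=64-8=56

56


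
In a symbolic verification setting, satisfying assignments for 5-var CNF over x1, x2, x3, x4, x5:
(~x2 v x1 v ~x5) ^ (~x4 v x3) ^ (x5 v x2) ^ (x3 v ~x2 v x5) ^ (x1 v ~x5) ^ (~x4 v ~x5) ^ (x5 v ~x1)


CNF with 7 clauses over 5 vars (32 assignments).
An assignment satisfies CNF iff every clause has >=1 true literal.
Check each row (bits = x1,x2,x3,x4,x5; clause T/F shown):
  row 0 [00000]: clauses=TTFTTTT -> 0
  row 1 [00001]: clauses=TTTTFTT -> 0
  row 2 [00010]: clauses=TFFTTTT -> 0
  row 3 [00011]: clauses=TFTTFFT -> 0
  row 4 [00100]: clauses=TTFTTTT -> 0
  row 5 [00101]: clauses=TTTTFTT -> 0
  row 6 [00110]: clauses=TTFTTTT -> 0
  row 7 [00111]: clauses=TTTTFFT -> 0
  row 8 [01000]: clauses=TTTFTTT -> 0
  row 9 [01001]: clauses=FTTTFTT -> 0
  row 10 [01010]: clauses=TFTFTTT -> 0
  row 11 [01011]: clauses=FFTTFFT -> 0
  row 12 [01100]: clauses=TTTTTTT -> 1
  row 13 [01101]: clauses=FTTTFTT -> 0
  row 14 [01110]: clauses=TTTTTTT -> 1
  row 15 [01111]: clauses=FTTTFFT -> 0
  row 16 [10000]: clauses=TTFTTTF -> 0
  row 17 [10001]: clauses=TTTTTTT -> 1
  row 18 [10010]: clauses=TFFTTTF -> 0
  row 19 [10011]: clauses=TFTTTFT -> 0
  row 20 [10100]: clauses=TTFTTTF -> 0
  row 21 [10101]: clauses=TTTTTTT -> 1
  row 22 [10110]: clauses=TTFTTTF -> 0
  row 23 [10111]: clauses=TTTTTFT -> 0
  row 24 [11000]: clauses=TTTFTTF -> 0
  row 25 [11001]: clauses=TTTTTTT -> 1
  row 26 [11010]: clauses=TFTFTTF -> 0
  row 27 [11011]: clauses=TFTTTFT -> 0
  row 28 [11100]: clauses=TTTTTTF -> 0
  row 29 [11101]: clauses=TTTTTTT -> 1
  row 30 [11110]: clauses=TTTTTTF -> 0
  row 31 [11111]: clauses=TTTTTFT -> 0
Full result column, 8 rows per line (x1,x2 fixed per line; x3,x4,x5 runs 000..111 left to right):
  rows 0-7 [x1,x2=00]: 00000000  (ones: 0)
  rows 8-15 [x1,x2=01]: 00001010  (ones: 2)
  rows 16-23 [x1,x2=10]: 01000100  (ones: 2)
  rows 24-31 [x1,x2=11]: 01000100  (ones: 2)
Satisfying assignments = 0+2+2+2 = 6

6


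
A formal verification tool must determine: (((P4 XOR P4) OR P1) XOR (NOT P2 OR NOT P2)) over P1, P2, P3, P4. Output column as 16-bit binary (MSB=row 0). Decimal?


Formula: (((P4 XOR P4) OR P1) XOR (NOT P2 OR NOT P2)) over P1, P2, P3, P4 (16 rows)
Evaluate each row (bits = P1,P2,P3,P4, MSB first):
  row 0 [0000]: (((0 XOR 0) OR 0) XOR (NOT 0 OR NOT 0)) -> 1
  row 1 [0001]: (((1 XOR 1) OR 0) XOR (NOT 0 OR NOT 0)) -> 1
  row 2 [0010]: (((0 XOR 0) OR 0) XOR (NOT 0 OR NOT 0)) -> 1
  row 3 [0011]: (((1 XOR 1) OR 0) XOR (NOT 0 OR NOT 0)) -> 1
  row 4 [0100]: (((0 XOR 0) OR 0) XOR (NOT 1 OR NOT 1)) -> 0
  row 5 [0101]: (((1 XOR 1) OR 0) XOR (NOT 1 OR NOT 1)) -> 0
  row 6 [0110]: (((0 XOR 0) OR 0) XOR (NOT 1 OR NOT 1)) -> 0
  row 7 [0111]: (((1 XOR 1) OR 0) XOR (NOT 1 OR NOT 1)) -> 0
  row 8 [1000]: (((0 XOR 0) OR 1) XOR (NOT 0 OR NOT 0)) -> 0
  row 9 [1001]: (((1 XOR 1) OR 1) XOR (NOT 0 OR NOT 0)) -> 0
  row 10 [1010]: (((0 XOR 0) OR 1) XOR (NOT 0 OR NOT 0)) -> 0
  row 11 [1011]: (((1 XOR 1) OR 1) XOR (NOT 0 OR NOT 0)) -> 0
  row 12 [1100]: (((0 XOR 0) OR 1) XOR (NOT 1 OR NOT 1)) -> 1
  row 13 [1101]: (((1 XOR 1) OR 1) XOR (NOT 1 OR NOT 1)) -> 1
  row 14 [1110]: (((0 XOR 0) OR 1) XOR (NOT 1 OR NOT 1)) -> 1
  row 15 [1111]: (((1 XOR 1) OR 1) XOR (NOT 1 OR NOT 1)) -> 1
Full result column, 4 rows per line (P1,P2 fixed per line; P3,P4 runs 00..11 left to right):
  rows 0-3 [P1,P2=00]: 1111  = hex F
  rows 4-7 [P1,P2=01]: 0000  = hex 0
  rows 8-11 [P1,P2=10]: 0000  = hex 0
  rows 12-15 [P1,P2=11]: 1111  = hex F
Output column (row 0 .. row 15) = 1111000000001111
Output column grouped in 4s = 1111 0000 0000 1111 = 0xF00F
Convert to decimal digit by digit (value = value*16 + digit):
  F -> 15
  15*16 + 0 = 240
  240*16 + 0 = 3840
  3840*16 + 15 (F) = 61455
Decimal = 61455

61455


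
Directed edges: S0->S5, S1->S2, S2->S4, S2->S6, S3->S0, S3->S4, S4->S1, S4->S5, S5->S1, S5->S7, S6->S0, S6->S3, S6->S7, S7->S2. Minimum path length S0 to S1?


BFS layer-by-layer from S0:
  dist 0: {S0}
  dist 1: {S5}
  dist 2: {S1, S7}
  -> S1 reached at distance 2
Shortest path length = 2

2


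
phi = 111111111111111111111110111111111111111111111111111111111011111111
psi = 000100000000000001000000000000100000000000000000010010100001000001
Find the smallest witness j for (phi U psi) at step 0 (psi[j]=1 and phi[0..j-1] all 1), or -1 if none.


(phi U psi) at 0: need smallest j with psi[j]=1 and phi[i]=1 for all i in [0,j).
Scan from step 0:
  step 0: phi=1, psi=0 -> continue
  step 1: phi=1, psi=0 -> continue
  step 2: phi=1, psi=0 -> continue
  step 3: psi=1 and phi held for [0,3) -> witness found
Witness step = 3

3


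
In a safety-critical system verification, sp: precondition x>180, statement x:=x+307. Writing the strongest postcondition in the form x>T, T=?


Formula: sp(P, x:=E) = exists old_x. (x = E[old_x/x]) AND P[old_x/x] (old_x is the value of x before the assignment; eliminate old_x by solving x = E[old_x/x] for old_x)
Step 1: Precondition P: x>180, i.e. old_x > 180
Step 2: Assignment gives x = old_x + 307, so old_x = x - 307
Step 3: Substitute into P: x - 307 > 180
Step 4: Simplify: x > 180+307 = 487

487


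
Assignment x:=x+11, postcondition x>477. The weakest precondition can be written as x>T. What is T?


Formula: wp(x:=E, P) = P[E/x] (substitute E for x in postcondition)
Step 1: Postcondition: x>477
Step 2: Substitute x+11 for x: x+11>477
Step 3: Solve for x: x > 477-11 = 466

466


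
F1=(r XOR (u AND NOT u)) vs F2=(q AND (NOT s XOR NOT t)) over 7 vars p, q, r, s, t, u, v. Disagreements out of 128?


F1 = (r XOR (u AND NOT u))
F2 = (q AND (NOT s XOR NOT t))
Evaluate both on each of 128 rows (bits = p,q,r,s,t,u,v):
  row 0 [0000000]: F1=0 F2=0 -> 0
  row 1 [0000001]: F1=0 F2=0 -> 0
  row 2 [0000010]: F1=0 F2=0 -> 0
  row 3 [0000011]: F1=0 F2=0 -> 0
  row 4 [0000100]: F1=0 F2=0 -> 0
  (every remaining row is evaluated the same way; all 128 results are listed next)
Full result column, 8 rows per line (p,q,r,s fixed per line; t,u,v runs 000..111 left to right):
  rows 0-7 [p,q,r,s=0000]: 00000000  (ones: 0)
  rows 8-15 [p,q,r,s=0001]: 00000000  (ones: 0)
  rows 16-23 [p,q,r,s=0010]: 11111111  (ones: 8)
  rows 24-31 [p,q,r,s=0011]: 11111111  (ones: 8)
  rows 32-39 [p,q,r,s=0100]: 00001111  (ones: 4)
  rows 40-47 [p,q,r,s=0101]: 11110000  (ones: 4)
  rows 48-55 [p,q,r,s=0110]: 11110000  (ones: 4)
  rows 56-63 [p,q,r,s=0111]: 00001111  (ones: 4)
  rows 64-71 [p,q,r,s=1000]: 00000000  (ones: 0)
  rows 72-79 [p,q,r,s=1001]: 00000000  (ones: 0)
  rows 80-87 [p,q,r,s=1010]: 11111111  (ones: 8)
  rows 88-95 [p,q,r,s=1011]: 11111111  (ones: 8)
  rows 96-103 [p,q,r,s=1100]: 00001111  (ones: 4)
  rows 104-111 [p,q,r,s=1101]: 11110000  (ones: 4)
  rows 112-119 [p,q,r,s=1110]: 11110000  (ones: 4)
  rows 120-127 [p,q,r,s=1111]: 00001111  (ones: 4)
Disagreements = 0+0+8+8+4+4+4+4+0+0+8+8+4+4+4+4 = 64

64


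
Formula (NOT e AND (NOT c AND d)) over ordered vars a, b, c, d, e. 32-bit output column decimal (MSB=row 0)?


Formula: (NOT e AND (NOT c AND d)) over a, b, c, d, e (32 rows)
Evaluate each row (bits = a,b,c,d,e, MSB first):
  row 0 [00000]: (NOT 0 AND (NOT 0 AND 0)) -> 0
  row 1 [00001]: (NOT 1 AND (NOT 0 AND 0)) -> 0
  row 2 [00010]: (NOT 0 AND (NOT 0 AND 1)) -> 1
  row 3 [00011]: (NOT 1 AND (NOT 0 AND 1)) -> 0
  row 4 [00100]: (NOT 0 AND (NOT 1 AND 0)) -> 0
  row 5 [00101]: (NOT 1 AND (NOT 1 AND 0)) -> 0
  row 6 [00110]: (NOT 0 AND (NOT 1 AND 1)) -> 0
  row 7 [00111]: (NOT 1 AND (NOT 1 AND 1)) -> 0
  row 8 [01000]: (NOT 0 AND (NOT 0 AND 0)) -> 0
  row 9 [01001]: (NOT 1 AND (NOT 0 AND 0)) -> 0
  row 10 [01010]: (NOT 0 AND (NOT 0 AND 1)) -> 1
  row 11 [01011]: (NOT 1 AND (NOT 0 AND 1)) -> 0
  row 12 [01100]: (NOT 0 AND (NOT 1 AND 0)) -> 0
  row 13 [01101]: (NOT 1 AND (NOT 1 AND 0)) -> 0
  row 14 [01110]: (NOT 0 AND (NOT 1 AND 1)) -> 0
  row 15 [01111]: (NOT 1 AND (NOT 1 AND 1)) -> 0
  row 16 [10000]: (NOT 0 AND (NOT 0 AND 0)) -> 0
  row 17 [10001]: (NOT 1 AND (NOT 0 AND 0)) -> 0
  row 18 [10010]: (NOT 0 AND (NOT 0 AND 1)) -> 1
  row 19 [10011]: (NOT 1 AND (NOT 0 AND 1)) -> 0
  row 20 [10100]: (NOT 0 AND (NOT 1 AND 0)) -> 0
  row 21 [10101]: (NOT 1 AND (NOT 1 AND 0)) -> 0
  row 22 [10110]: (NOT 0 AND (NOT 1 AND 1)) -> 0
  row 23 [10111]: (NOT 1 AND (NOT 1 AND 1)) -> 0
  row 24 [11000]: (NOT 0 AND (NOT 0 AND 0)) -> 0
  row 25 [11001]: (NOT 1 AND (NOT 0 AND 0)) -> 0
  row 26 [11010]: (NOT 0 AND (NOT 0 AND 1)) -> 1
  row 27 [11011]: (NOT 1 AND (NOT 0 AND 1)) -> 0
  row 28 [11100]: (NOT 0 AND (NOT 1 AND 0)) -> 0
  row 29 [11101]: (NOT 1 AND (NOT 1 AND 0)) -> 0
  row 30 [11110]: (NOT 0 AND (NOT 1 AND 1)) -> 0
  row 31 [11111]: (NOT 1 AND (NOT 1 AND 1)) -> 0
Full result column, 4 rows per line (a,b,c fixed per line; d,e runs 00..11 left to right):
  rows 0-3 [a,b,c=000]: 0010  = hex 2
  rows 4-7 [a,b,c=001]: 0000  = hex 0
  rows 8-11 [a,b,c=010]: 0010  = hex 2
  rows 12-15 [a,b,c=011]: 0000  = hex 0
  rows 16-19 [a,b,c=100]: 0010  = hex 2
  rows 20-23 [a,b,c=101]: 0000  = hex 0
  rows 24-27 [a,b,c=110]: 0010  = hex 2
  rows 28-31 [a,b,c=111]: 0000  = hex 0
Output column (row 0 .. row 31) = 00100000001000000010000000100000
Output column grouped in 4s = 0010 0000 0010 0000 0010 0000 0010 0000 = 0x20202020
Convert to decimal digit by digit (value = value*16 + digit):
  2 -> 2
  2*16 + 0 = 32
  32*16 + 2 = 514
  514*16 + 0 = 8224
  8224*16 + 2 = 131586
  131586*16 + 0 = 2105376
  2105376*16 + 2 = 33686018
  33686018*16 + 0 = 538976288
Decimal = 538976288

538976288


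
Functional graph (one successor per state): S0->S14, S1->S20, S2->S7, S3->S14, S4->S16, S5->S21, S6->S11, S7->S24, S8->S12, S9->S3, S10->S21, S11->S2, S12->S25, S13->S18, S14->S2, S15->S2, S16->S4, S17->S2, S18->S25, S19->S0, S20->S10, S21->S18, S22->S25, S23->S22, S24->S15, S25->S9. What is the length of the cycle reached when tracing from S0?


Trace from S0 until a state repeats:
  S0 -> S14 -> S2 -> S7 -> S24 -> S15 -> S2
S2 first seen at step 2, revisited at step 6.
Cycle length = 6 - 2 = 4

4


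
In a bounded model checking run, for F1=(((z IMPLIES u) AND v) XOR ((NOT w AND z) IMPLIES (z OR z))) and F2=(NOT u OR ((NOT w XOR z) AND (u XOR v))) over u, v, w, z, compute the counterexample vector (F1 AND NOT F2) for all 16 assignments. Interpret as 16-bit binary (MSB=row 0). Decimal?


F1 = (((z IMPLIES u) AND v) XOR ((NOT w AND z) IMPLIES (z OR z)))
F2 = (NOT u OR ((NOT w XOR z) AND (u XOR v)))
Counterexample to F1=>F2 is where F1=1 and F2=0.
Evaluate each row (bits = u,v,w,z, MSB first):
  row 0 [0000]: F1=1 F2=1 -> F1&~F2 -> 0
  row 1 [0001]: F1=1 F2=1 -> F1&~F2 -> 0
  row 2 [0010]: F1=1 F2=1 -> F1&~F2 -> 0
  row 3 [0011]: F1=1 F2=1 -> F1&~F2 -> 0
  row 4 [0100]: F1=0 F2=1 -> F1&~F2 -> 0
  row 5 [0101]: F1=1 F2=1 -> F1&~F2 -> 0
  row 6 [0110]: F1=0 F2=1 -> F1&~F2 -> 0
  row 7 [0111]: F1=1 F2=1 -> F1&~F2 -> 0
  row 8 [1000]: F1=1 F2=1 -> F1&~F2 -> 0
  row 9 [1001]: F1=1 F2=0 -> F1&~F2 -> 1
  row 10 [1010]: F1=1 F2=0 -> F1&~F2 -> 1
  row 11 [1011]: F1=1 F2=1 -> F1&~F2 -> 0
  row 12 [1100]: F1=0 F2=0 -> F1&~F2 -> 0
  row 13 [1101]: F1=0 F2=0 -> F1&~F2 -> 0
  row 14 [1110]: F1=0 F2=0 -> F1&~F2 -> 0
  row 15 [1111]: F1=0 F2=0 -> F1&~F2 -> 0
Full result column, 4 rows per line (u,v fixed per line; w,z runs 00..11 left to right):
  rows 0-3 [u,v=00]: 0000  = hex 0
  rows 4-7 [u,v=01]: 0000  = hex 0
  rows 8-11 [u,v=10]: 0110  = hex 6
  rows 12-15 [u,v=11]: 0000  = hex 0
Counterexample vector (row 0 .. row 15) = 0000000001100000
Output column grouped in 4s = 0000 0000 0110 0000 = 0x0060
Convert to decimal digit by digit (value = value*16 + digit):
  0 -> 0
  0*16 + 0 = 0
  0*16 + 6 = 6
  6*16 + 0 = 96
Decimal = 96

96


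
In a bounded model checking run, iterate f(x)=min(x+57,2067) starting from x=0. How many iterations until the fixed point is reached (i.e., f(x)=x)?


Step 1: x=0, cap=2067, increment=57
Step 2: x grows by 57 each step until capped at 2067; fixed point is x=2067
Step 3: iterations = ceil(2067/57) = 37

37


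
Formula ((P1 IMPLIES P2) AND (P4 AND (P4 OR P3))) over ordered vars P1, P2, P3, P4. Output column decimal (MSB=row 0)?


Formula: ((P1 IMPLIES P2) AND (P4 AND (P4 OR P3))) over P1, P2, P3, P4 (16 rows)
Evaluate each row (bits = P1,P2,P3,P4, MSB first):
  row 0 [0000]: ((0 IMPLIES 0) AND (0 AND (0 OR 0))) -> 0
  row 1 [0001]: ((0 IMPLIES 0) AND (1 AND (1 OR 0))) -> 1
  row 2 [0010]: ((0 IMPLIES 0) AND (0 AND (0 OR 1))) -> 0
  row 3 [0011]: ((0 IMPLIES 0) AND (1 AND (1 OR 1))) -> 1
  row 4 [0100]: ((0 IMPLIES 1) AND (0 AND (0 OR 0))) -> 0
  row 5 [0101]: ((0 IMPLIES 1) AND (1 AND (1 OR 0))) -> 1
  row 6 [0110]: ((0 IMPLIES 1) AND (0 AND (0 OR 1))) -> 0
  row 7 [0111]: ((0 IMPLIES 1) AND (1 AND (1 OR 1))) -> 1
  row 8 [1000]: ((1 IMPLIES 0) AND (0 AND (0 OR 0))) -> 0
  row 9 [1001]: ((1 IMPLIES 0) AND (1 AND (1 OR 0))) -> 0
  row 10 [1010]: ((1 IMPLIES 0) AND (0 AND (0 OR 1))) -> 0
  row 11 [1011]: ((1 IMPLIES 0) AND (1 AND (1 OR 1))) -> 0
  row 12 [1100]: ((1 IMPLIES 1) AND (0 AND (0 OR 0))) -> 0
  row 13 [1101]: ((1 IMPLIES 1) AND (1 AND (1 OR 0))) -> 1
  row 14 [1110]: ((1 IMPLIES 1) AND (0 AND (0 OR 1))) -> 0
  row 15 [1111]: ((1 IMPLIES 1) AND (1 AND (1 OR 1))) -> 1
Full result column, 4 rows per line (P1,P2 fixed per line; P3,P4 runs 00..11 left to right):
  rows 0-3 [P1,P2=00]: 0101  = hex 5
  rows 4-7 [P1,P2=01]: 0101  = hex 5
  rows 8-11 [P1,P2=10]: 0000  = hex 0
  rows 12-15 [P1,P2=11]: 0101  = hex 5
Output column (row 0 .. row 15) = 0101010100000101
Output column grouped in 4s = 0101 0101 0000 0101 = 0x5505
Convert to decimal digit by digit (value = value*16 + digit):
  5 -> 5
  5*16 + 5 = 85
  85*16 + 0 = 1360
  1360*16 + 5 = 21765
Decimal = 21765

21765


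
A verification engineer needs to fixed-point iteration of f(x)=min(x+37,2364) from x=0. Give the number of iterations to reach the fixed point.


Step 1: x=0, cap=2364, increment=37
Step 2: x grows by 37 each step until capped at 2364; fixed point is x=2364
Step 3: iterations = ceil(2364/37) = 64

64


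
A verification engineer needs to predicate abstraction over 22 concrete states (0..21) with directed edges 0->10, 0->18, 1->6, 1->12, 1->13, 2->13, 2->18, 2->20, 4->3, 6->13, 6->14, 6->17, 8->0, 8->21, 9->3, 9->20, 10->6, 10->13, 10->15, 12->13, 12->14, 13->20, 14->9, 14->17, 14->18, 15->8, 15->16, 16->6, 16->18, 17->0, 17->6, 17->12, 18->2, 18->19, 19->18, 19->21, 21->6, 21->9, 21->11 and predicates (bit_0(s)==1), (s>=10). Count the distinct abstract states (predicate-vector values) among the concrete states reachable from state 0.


BFS from 0:
Concrete reachable: {0, 2, 3, 6, 8, 9, 10, 11, 12, 13, 14, 15, 16, 17, 18, 19, 20, 21}
Abstract via predicates (bit_0(s)==1), (s>=10):
  (0,0) <- {0, 2, 6, 8}
  (0,1) <- {10, 12, 14, 16, 18, 20}
  (1,0) <- {3, 9}
  (1,1) <- {11, 13, 15, 17, 19, 21}
Distinct abstract states = 4

4


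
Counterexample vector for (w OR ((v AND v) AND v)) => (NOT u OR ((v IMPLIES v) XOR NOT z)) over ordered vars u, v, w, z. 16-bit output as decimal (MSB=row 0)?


F1 = (w OR ((v AND v) AND v))
F2 = (NOT u OR ((v IMPLIES v) XOR NOT z))
Counterexample to F1=>F2 is where F1=1 and F2=0.
Evaluate each row (bits = u,v,w,z, MSB first):
  row 0 [0000]: F1=0 F2=1 -> F1&~F2 -> 0
  row 1 [0001]: F1=0 F2=1 -> F1&~F2 -> 0
  row 2 [0010]: F1=1 F2=1 -> F1&~F2 -> 0
  row 3 [0011]: F1=1 F2=1 -> F1&~F2 -> 0
  row 4 [0100]: F1=1 F2=1 -> F1&~F2 -> 0
  row 5 [0101]: F1=1 F2=1 -> F1&~F2 -> 0
  row 6 [0110]: F1=1 F2=1 -> F1&~F2 -> 0
  row 7 [0111]: F1=1 F2=1 -> F1&~F2 -> 0
  row 8 [1000]: F1=0 F2=0 -> F1&~F2 -> 0
  row 9 [1001]: F1=0 F2=1 -> F1&~F2 -> 0
  row 10 [1010]: F1=1 F2=0 -> F1&~F2 -> 1
  row 11 [1011]: F1=1 F2=1 -> F1&~F2 -> 0
  row 12 [1100]: F1=1 F2=0 -> F1&~F2 -> 1
  row 13 [1101]: F1=1 F2=1 -> F1&~F2 -> 0
  row 14 [1110]: F1=1 F2=0 -> F1&~F2 -> 1
  row 15 [1111]: F1=1 F2=1 -> F1&~F2 -> 0
Full result column, 4 rows per line (u,v fixed per line; w,z runs 00..11 left to right):
  rows 0-3 [u,v=00]: 0000  = hex 0
  rows 4-7 [u,v=01]: 0000  = hex 0
  rows 8-11 [u,v=10]: 0010  = hex 2
  rows 12-15 [u,v=11]: 1010  = hex A
Counterexample vector (row 0 .. row 15) = 0000000000101010
Output column grouped in 4s = 0000 0000 0010 1010 = 0x002A
Convert to decimal digit by digit (value = value*16 + digit):
  0 -> 0
  0*16 + 0 = 0
  0*16 + 2 = 2
  2*16 + 10 (A) = 42
Decimal = 42

42


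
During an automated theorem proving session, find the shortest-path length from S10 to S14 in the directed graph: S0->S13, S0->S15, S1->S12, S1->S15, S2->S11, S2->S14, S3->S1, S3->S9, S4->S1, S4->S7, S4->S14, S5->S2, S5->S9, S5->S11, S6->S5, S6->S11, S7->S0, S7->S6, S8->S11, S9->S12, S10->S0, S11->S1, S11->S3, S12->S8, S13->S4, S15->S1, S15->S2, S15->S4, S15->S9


BFS layer-by-layer from S10:
  dist 0: {S10}
  dist 1: {S0}
  dist 2: {S13, S15}
  dist 3: {S1, S2, S4, S9}
  dist 4: {S7, S11, S12, S14}
  -> S14 reached at distance 4
Shortest path length = 4

4


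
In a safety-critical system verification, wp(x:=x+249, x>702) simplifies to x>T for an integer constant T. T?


Formula: wp(x:=E, P) = P[E/x] (substitute E for x in postcondition)
Step 1: Postcondition: x>702
Step 2: Substitute x+249 for x: x+249>702
Step 3: Solve for x: x > 702-249 = 453

453


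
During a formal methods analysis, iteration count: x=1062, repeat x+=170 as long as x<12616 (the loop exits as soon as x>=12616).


Step 1: x goes from 1062 toward 12616 by 170; the body runs while x<12616, so iterations = ceil((bound-start)/step)
Step 2: Distance=11554
Step 3: ceil(11554/170)=68

68


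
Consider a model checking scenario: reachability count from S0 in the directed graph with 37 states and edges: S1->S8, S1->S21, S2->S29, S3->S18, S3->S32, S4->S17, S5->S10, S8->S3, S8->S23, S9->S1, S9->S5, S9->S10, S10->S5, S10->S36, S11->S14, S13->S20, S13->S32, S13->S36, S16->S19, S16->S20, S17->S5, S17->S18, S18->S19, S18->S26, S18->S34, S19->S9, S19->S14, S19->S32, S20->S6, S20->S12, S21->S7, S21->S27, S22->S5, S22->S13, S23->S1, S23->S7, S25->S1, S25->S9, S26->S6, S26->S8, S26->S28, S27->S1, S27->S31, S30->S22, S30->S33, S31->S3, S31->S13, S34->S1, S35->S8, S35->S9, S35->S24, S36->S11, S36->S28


BFS from S0:
  layer 0: {S0}
Reachable set: {S0}
Count = 1

1


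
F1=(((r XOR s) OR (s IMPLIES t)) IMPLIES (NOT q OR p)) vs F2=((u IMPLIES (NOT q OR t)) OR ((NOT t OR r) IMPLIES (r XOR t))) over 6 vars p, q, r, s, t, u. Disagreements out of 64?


F1 = (((r XOR s) OR (s IMPLIES t)) IMPLIES (NOT q OR p))
F2 = ((u IMPLIES (NOT q OR t)) OR ((NOT t OR r) IMPLIES (r XOR t)))
Evaluate both on each of 64 rows (bits = p,q,r,s,t,u):
  row 0 [000000]: F1=1 F2=1 -> 0
  row 1 [000001]: F1=1 F2=1 -> 0
  row 2 [000010]: F1=1 F2=1 -> 0
  row 3 [000011]: F1=1 F2=1 -> 0
  row 4 [000100]: F1=1 F2=1 -> 0
  (every remaining row is evaluated the same way; all 64 results are listed next)
Full result column, 8 rows per line (p,q,r fixed per line; s,t,u runs 000..111 left to right):
  rows 0-7 [p,q,r=000]: 00000000  (ones: 0)
  rows 8-15 [p,q,r=001]: 00000000  (ones: 0)
  rows 16-23 [p,q,r=010]: 10111011  (ones: 6)
  rows 24-31 [p,q,r=011]: 11110011  (ones: 6)
  rows 32-39 [p,q,r=100]: 00000000  (ones: 0)
  rows 40-47 [p,q,r=101]: 00000000  (ones: 0)
  rows 48-55 [p,q,r=110]: 01000100  (ones: 2)
  rows 56-63 [p,q,r=111]: 00000000  (ones: 0)
Disagreements = 0+0+6+6+0+0+2+0 = 14

14


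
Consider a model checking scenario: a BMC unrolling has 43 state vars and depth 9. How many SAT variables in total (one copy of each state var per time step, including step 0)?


BMC unrolls to depth k, creating one copy of each state var for steps 0..k.
Step count = 9 + 1 = 10 (steps 0 through 9)
Vars per step = 43
Total = 43 * 10 = 430

430


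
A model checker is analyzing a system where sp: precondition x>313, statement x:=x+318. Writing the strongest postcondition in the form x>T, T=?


Formula: sp(P, x:=E) = exists old_x. (x = E[old_x/x]) AND P[old_x/x] (old_x is the value of x before the assignment; eliminate old_x by solving x = E[old_x/x] for old_x)
Step 1: Precondition P: x>313, i.e. old_x > 313
Step 2: Assignment gives x = old_x + 318, so old_x = x - 318
Step 3: Substitute into P: x - 318 > 313
Step 4: Simplify: x > 313+318 = 631

631


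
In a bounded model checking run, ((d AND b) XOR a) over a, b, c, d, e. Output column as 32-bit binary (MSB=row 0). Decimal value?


Formula: ((d AND b) XOR a) over a, b, c, d, e (32 rows)
Evaluate each row (bits = a,b,c,d,e, MSB first):
  row 0 [00000]: ((0 AND 0) XOR 0) -> 0
  row 1 [00001]: ((0 AND 0) XOR 0) -> 0
  row 2 [00010]: ((1 AND 0) XOR 0) -> 0
  row 3 [00011]: ((1 AND 0) XOR 0) -> 0
  row 4 [00100]: ((0 AND 0) XOR 0) -> 0
  row 5 [00101]: ((0 AND 0) XOR 0) -> 0
  row 6 [00110]: ((1 AND 0) XOR 0) -> 0
  row 7 [00111]: ((1 AND 0) XOR 0) -> 0
  row 8 [01000]: ((0 AND 1) XOR 0) -> 0
  row 9 [01001]: ((0 AND 1) XOR 0) -> 0
  row 10 [01010]: ((1 AND 1) XOR 0) -> 1
  row 11 [01011]: ((1 AND 1) XOR 0) -> 1
  row 12 [01100]: ((0 AND 1) XOR 0) -> 0
  row 13 [01101]: ((0 AND 1) XOR 0) -> 0
  row 14 [01110]: ((1 AND 1) XOR 0) -> 1
  row 15 [01111]: ((1 AND 1) XOR 0) -> 1
  row 16 [10000]: ((0 AND 0) XOR 1) -> 1
  row 17 [10001]: ((0 AND 0) XOR 1) -> 1
  row 18 [10010]: ((1 AND 0) XOR 1) -> 1
  row 19 [10011]: ((1 AND 0) XOR 1) -> 1
  row 20 [10100]: ((0 AND 0) XOR 1) -> 1
  row 21 [10101]: ((0 AND 0) XOR 1) -> 1
  row 22 [10110]: ((1 AND 0) XOR 1) -> 1
  row 23 [10111]: ((1 AND 0) XOR 1) -> 1
  row 24 [11000]: ((0 AND 1) XOR 1) -> 1
  row 25 [11001]: ((0 AND 1) XOR 1) -> 1
  row 26 [11010]: ((1 AND 1) XOR 1) -> 0
  row 27 [11011]: ((1 AND 1) XOR 1) -> 0
  row 28 [11100]: ((0 AND 1) XOR 1) -> 1
  row 29 [11101]: ((0 AND 1) XOR 1) -> 1
  row 30 [11110]: ((1 AND 1) XOR 1) -> 0
  row 31 [11111]: ((1 AND 1) XOR 1) -> 0
Full result column, 4 rows per line (a,b,c fixed per line; d,e runs 00..11 left to right):
  rows 0-3 [a,b,c=000]: 0000  = hex 0
  rows 4-7 [a,b,c=001]: 0000  = hex 0
  rows 8-11 [a,b,c=010]: 0011  = hex 3
  rows 12-15 [a,b,c=011]: 0011  = hex 3
  rows 16-19 [a,b,c=100]: 1111  = hex F
  rows 20-23 [a,b,c=101]: 1111  = hex F
  rows 24-27 [a,b,c=110]: 1100  = hex C
  rows 28-31 [a,b,c=111]: 1100  = hex C
Output column (row 0 .. row 31) = 00000000001100111111111111001100
Output column grouped in 4s = 0000 0000 0011 0011 1111 1111 1100 1100 = 0x0033FFCC
Convert to decimal digit by digit (value = value*16 + digit):
  0 -> 0
  0*16 + 0 = 0
  0*16 + 3 = 3
  3*16 + 3 = 51
  51*16 + 15 (F) = 831
  831*16 + 15 (F) = 13311
  13311*16 + 12 (C) = 212988
  212988*16 + 12 (C) = 3407820
Decimal = 3407820

3407820


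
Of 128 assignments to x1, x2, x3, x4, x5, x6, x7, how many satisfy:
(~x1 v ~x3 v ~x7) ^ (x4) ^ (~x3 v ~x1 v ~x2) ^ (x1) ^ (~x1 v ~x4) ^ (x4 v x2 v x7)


CNF with 6 clauses over 7 vars (128 assignments).
An assignment satisfies CNF iff every clause has >=1 true literal.
Check each row (bits = x1,x2,x3,x4,x5,x6,x7; clause T/F shown):
  row 0 [0000000]: clauses=TFTFTF -> 0
  row 1 [0000001]: clauses=TFTFTT -> 0
  row 2 [0000010]: clauses=TFTFTF -> 0
  row 3 [0000011]: clauses=TFTFTT -> 0
  row 4 [0000100]: clauses=TFTFTF -> 0
  (every remaining row is evaluated the same way; all 128 results are listed next)
Full result column, 8 rows per line (x1,x2,x3,x4 fixed per line; x5,x6,x7 runs 000..111 left to right):
  rows 0-7 [x1,x2,x3,x4=0000]: 00000000  (ones: 0)
  rows 8-15 [x1,x2,x3,x4=0001]: 00000000  (ones: 0)
  rows 16-23 [x1,x2,x3,x4=0010]: 00000000  (ones: 0)
  rows 24-31 [x1,x2,x3,x4=0011]: 00000000  (ones: 0)
  rows 32-39 [x1,x2,x3,x4=0100]: 00000000  (ones: 0)
  rows 40-47 [x1,x2,x3,x4=0101]: 00000000  (ones: 0)
  rows 48-55 [x1,x2,x3,x4=0110]: 00000000  (ones: 0)
  rows 56-63 [x1,x2,x3,x4=0111]: 00000000  (ones: 0)
  rows 64-71 [x1,x2,x3,x4=1000]: 00000000  (ones: 0)
  rows 72-79 [x1,x2,x3,x4=1001]: 00000000  (ones: 0)
  rows 80-87 [x1,x2,x3,x4=1010]: 00000000  (ones: 0)
  rows 88-95 [x1,x2,x3,x4=1011]: 00000000  (ones: 0)
  rows 96-103 [x1,x2,x3,x4=1100]: 00000000  (ones: 0)
  rows 104-111 [x1,x2,x3,x4=1101]: 00000000  (ones: 0)
  rows 112-119 [x1,x2,x3,x4=1110]: 00000000  (ones: 0)
  rows 120-127 [x1,x2,x3,x4=1111]: 00000000  (ones: 0)
Satisfying assignments = 0+0+0+0+0+0+0+0+0+0+0+0+0+0+0+0 = 0

0


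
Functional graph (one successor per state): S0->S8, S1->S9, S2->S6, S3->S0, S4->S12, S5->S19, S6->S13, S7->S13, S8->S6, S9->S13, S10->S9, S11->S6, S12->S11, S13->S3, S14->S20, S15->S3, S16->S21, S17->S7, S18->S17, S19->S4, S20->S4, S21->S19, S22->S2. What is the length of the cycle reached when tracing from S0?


Trace from S0 until a state repeats:
  S0 -> S8 -> S6 -> S13 -> S3 -> S0
S0 first seen at step 0, revisited at step 5.
Cycle length = 5 - 0 = 5

5


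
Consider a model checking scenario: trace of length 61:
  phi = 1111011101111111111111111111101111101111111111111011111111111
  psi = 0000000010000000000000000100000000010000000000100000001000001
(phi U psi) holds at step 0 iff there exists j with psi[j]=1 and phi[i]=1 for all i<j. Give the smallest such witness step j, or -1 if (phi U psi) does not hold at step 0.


(phi U psi) at 0: need smallest j with psi[j]=1 and phi[i]=1 for all i in [0,j).
Scan from step 0:
  step 0: phi=1, psi=0 -> continue
  step 1: phi=1, psi=0 -> continue
  step 2: phi=1, psi=0 -> continue
  step 3: phi=1, psi=0 -> continue
  step 4: phi=0 -> phi-prefix broken from here
  step 8: psi=1 but phi already failed -> not a witness
  step 25: psi=1 but phi already failed -> not a witness
  step 35: psi=1 but phi already failed -> not a witness
  step 46: psi=1 but phi already failed -> not a witness
  step 54: psi=1 but phi already failed -> not a witness
  step 60: psi=1 but phi already failed -> not a witness
  end of trace: no witness -> -1
Witness step = -1

-1


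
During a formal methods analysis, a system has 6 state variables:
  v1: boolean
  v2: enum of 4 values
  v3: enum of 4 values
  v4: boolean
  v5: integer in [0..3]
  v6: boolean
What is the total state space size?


State space = product of domain sizes of all variables.
Domain sizes:
  v1 (boolean): 2
  v2 (enum of 4 values): 4
  v3 (enum of 4 values): 4
  v4 (boolean): 2
  v5 (integer in [0..3]): 4
  v6 (boolean): 2
Product = 2 * 4 * 4 * 2 * 4 * 2 = 512

512


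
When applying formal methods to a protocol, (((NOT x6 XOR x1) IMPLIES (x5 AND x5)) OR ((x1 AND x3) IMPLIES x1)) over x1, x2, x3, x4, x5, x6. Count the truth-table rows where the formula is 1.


Formula: (((NOT x6 XOR x1) IMPLIES (x5 AND x5)) OR ((x1 AND x3) IMPLIES x1)) over 6 vars (64 rows)
Evaluate each row (x1, x2, x3, x4, x5, x6 as bits, MSB first):
  row 0 [000000]: (((NOT 0 XOR 0) IMPLIES (0 AND 0)) OR ((0 AND 0) IMPLIES 0)) -> 1
  row 1 [000001]: (((NOT 1 XOR 0) IMPLIES (0 AND 0)) OR ((0 AND 0) IMPLIES 0)) -> 1
  row 2 [000010]: (((NOT 0 XOR 0) IMPLIES (1 AND 1)) OR ((0 AND 0) IMPLIES 0)) -> 1
  row 3 [000011]: (((NOT 1 XOR 0) IMPLIES (1 AND 1)) OR ((0 AND 0) IMPLIES 0)) -> 1
  row 4 [000100]: (((NOT 0 XOR 0) IMPLIES (0 AND 0)) OR ((0 AND 0) IMPLIES 0)) -> 1
  (every remaining row is evaluated the same way; all 64 results are listed next)
Full result column, 8 rows per line (x1,x2,x3 fixed per line; x4,x5,x6 runs 000..111 left to right):
  rows 0-7 [x1,x2,x3=000]: 11111111  (ones: 8)
  rows 8-15 [x1,x2,x3=001]: 11111111  (ones: 8)
  rows 16-23 [x1,x2,x3=010]: 11111111  (ones: 8)
  rows 24-31 [x1,x2,x3=011]: 11111111  (ones: 8)
  rows 32-39 [x1,x2,x3=100]: 11111111  (ones: 8)
  rows 40-47 [x1,x2,x3=101]: 11111111  (ones: 8)
  rows 48-55 [x1,x2,x3=110]: 11111111  (ones: 8)
  rows 56-63 [x1,x2,x3=111]: 11111111  (ones: 8)
Count of 1-rows = 8+8+8+8+8+8+8+8 = 64

64


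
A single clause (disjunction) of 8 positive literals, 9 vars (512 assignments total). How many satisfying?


Step 1: Total=2^9=512
Step 2: Unsat when all 8 false: 2^1=2
Step 3: Sat=512-2=510

510


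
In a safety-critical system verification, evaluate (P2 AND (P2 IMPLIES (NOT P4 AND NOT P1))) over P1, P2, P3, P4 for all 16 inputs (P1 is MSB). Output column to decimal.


Formula: (P2 AND (P2 IMPLIES (NOT P4 AND NOT P1))) over P1, P2, P3, P4 (16 rows)
Evaluate each row (bits = P1,P2,P3,P4, MSB first):
  row 0 [0000]: (0 AND (0 IMPLIES (NOT 0 AND NOT 0))) -> 0
  row 1 [0001]: (0 AND (0 IMPLIES (NOT 1 AND NOT 0))) -> 0
  row 2 [0010]: (0 AND (0 IMPLIES (NOT 0 AND NOT 0))) -> 0
  row 3 [0011]: (0 AND (0 IMPLIES (NOT 1 AND NOT 0))) -> 0
  row 4 [0100]: (1 AND (1 IMPLIES (NOT 0 AND NOT 0))) -> 1
  row 5 [0101]: (1 AND (1 IMPLIES (NOT 1 AND NOT 0))) -> 0
  row 6 [0110]: (1 AND (1 IMPLIES (NOT 0 AND NOT 0))) -> 1
  row 7 [0111]: (1 AND (1 IMPLIES (NOT 1 AND NOT 0))) -> 0
  row 8 [1000]: (0 AND (0 IMPLIES (NOT 0 AND NOT 1))) -> 0
  row 9 [1001]: (0 AND (0 IMPLIES (NOT 1 AND NOT 1))) -> 0
  row 10 [1010]: (0 AND (0 IMPLIES (NOT 0 AND NOT 1))) -> 0
  row 11 [1011]: (0 AND (0 IMPLIES (NOT 1 AND NOT 1))) -> 0
  row 12 [1100]: (1 AND (1 IMPLIES (NOT 0 AND NOT 1))) -> 0
  row 13 [1101]: (1 AND (1 IMPLIES (NOT 1 AND NOT 1))) -> 0
  row 14 [1110]: (1 AND (1 IMPLIES (NOT 0 AND NOT 1))) -> 0
  row 15 [1111]: (1 AND (1 IMPLIES (NOT 1 AND NOT 1))) -> 0
Full result column, 4 rows per line (P1,P2 fixed per line; P3,P4 runs 00..11 left to right):
  rows 0-3 [P1,P2=00]: 0000  = hex 0
  rows 4-7 [P1,P2=01]: 1010  = hex A
  rows 8-11 [P1,P2=10]: 0000  = hex 0
  rows 12-15 [P1,P2=11]: 0000  = hex 0
Output column (row 0 .. row 15) = 0000101000000000
Output column grouped in 4s = 0000 1010 0000 0000 = 0x0A00
Convert to decimal digit by digit (value = value*16 + digit):
  0 -> 0
  0*16 + 10 (A) = 10
  10*16 + 0 = 160
  160*16 + 0 = 2560
Decimal = 2560

2560


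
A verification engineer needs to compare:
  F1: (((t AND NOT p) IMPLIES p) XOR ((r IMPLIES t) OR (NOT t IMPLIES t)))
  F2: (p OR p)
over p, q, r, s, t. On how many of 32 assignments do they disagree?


F1 = (((t AND NOT p) IMPLIES p) XOR ((r IMPLIES t) OR (NOT t IMPLIES t)))
F2 = (p OR p)
Evaluate both on each of 32 rows (bits = p,q,r,s,t):
  row 0 [00000]: F1=0 F2=0 -> 0
  row 1 [00001]: F1=1 F2=0 (differ) -> 1
  row 2 [00010]: F1=0 F2=0 -> 0
  row 3 [00011]: F1=1 F2=0 (differ) -> 1
  row 4 [00100]: F1=1 F2=0 (differ) -> 1
  row 5 [00101]: F1=1 F2=0 (differ) -> 1
  row 6 [00110]: F1=1 F2=0 (differ) -> 1
  row 7 [00111]: F1=1 F2=0 (differ) -> 1
  row 8 [01000]: F1=0 F2=0 -> 0
  row 9 [01001]: F1=1 F2=0 (differ) -> 1
  row 10 [01010]: F1=0 F2=0 -> 0
  row 11 [01011]: F1=1 F2=0 (differ) -> 1
  row 12 [01100]: F1=1 F2=0 (differ) -> 1
  row 13 [01101]: F1=1 F2=0 (differ) -> 1
  row 14 [01110]: F1=1 F2=0 (differ) -> 1
  row 15 [01111]: F1=1 F2=0 (differ) -> 1
  row 16 [10000]: F1=0 F2=1 (differ) -> 1
  row 17 [10001]: F1=0 F2=1 (differ) -> 1
  row 18 [10010]: F1=0 F2=1 (differ) -> 1
  row 19 [10011]: F1=0 F2=1 (differ) -> 1
  row 20 [10100]: F1=1 F2=1 -> 0
  row 21 [10101]: F1=0 F2=1 (differ) -> 1
  row 22 [10110]: F1=1 F2=1 -> 0
  row 23 [10111]: F1=0 F2=1 (differ) -> 1
  row 24 [11000]: F1=0 F2=1 (differ) -> 1
  row 25 [11001]: F1=0 F2=1 (differ) -> 1
  row 26 [11010]: F1=0 F2=1 (differ) -> 1
  row 27 [11011]: F1=0 F2=1 (differ) -> 1
  row 28 [11100]: F1=1 F2=1 -> 0
  row 29 [11101]: F1=0 F2=1 (differ) -> 1
  row 30 [11110]: F1=1 F2=1 -> 0
  row 31 [11111]: F1=0 F2=1 (differ) -> 1
Full result column, 8 rows per line (p,q fixed per line; r,s,t runs 000..111 left to right):
  rows 0-7 [p,q=00]: 01011111  (ones: 6)
  rows 8-15 [p,q=01]: 01011111  (ones: 6)
  rows 16-23 [p,q=10]: 11110101  (ones: 6)
  rows 24-31 [p,q=11]: 11110101  (ones: 6)
Disagreements = 6+6+6+6 = 24

24


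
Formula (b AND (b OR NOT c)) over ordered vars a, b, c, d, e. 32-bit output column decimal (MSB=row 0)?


Formula: (b AND (b OR NOT c)) over a, b, c, d, e (32 rows)
Evaluate each row (bits = a,b,c,d,e, MSB first):
  row 0 [00000]: (0 AND (0 OR NOT 0)) -> 0
  row 1 [00001]: (0 AND (0 OR NOT 0)) -> 0
  row 2 [00010]: (0 AND (0 OR NOT 0)) -> 0
  row 3 [00011]: (0 AND (0 OR NOT 0)) -> 0
  row 4 [00100]: (0 AND (0 OR NOT 1)) -> 0
  row 5 [00101]: (0 AND (0 OR NOT 1)) -> 0
  row 6 [00110]: (0 AND (0 OR NOT 1)) -> 0
  row 7 [00111]: (0 AND (0 OR NOT 1)) -> 0
  row 8 [01000]: (1 AND (1 OR NOT 0)) -> 1
  row 9 [01001]: (1 AND (1 OR NOT 0)) -> 1
  row 10 [01010]: (1 AND (1 OR NOT 0)) -> 1
  row 11 [01011]: (1 AND (1 OR NOT 0)) -> 1
  row 12 [01100]: (1 AND (1 OR NOT 1)) -> 1
  row 13 [01101]: (1 AND (1 OR NOT 1)) -> 1
  row 14 [01110]: (1 AND (1 OR NOT 1)) -> 1
  row 15 [01111]: (1 AND (1 OR NOT 1)) -> 1
  row 16 [10000]: (0 AND (0 OR NOT 0)) -> 0
  row 17 [10001]: (0 AND (0 OR NOT 0)) -> 0
  row 18 [10010]: (0 AND (0 OR NOT 0)) -> 0
  row 19 [10011]: (0 AND (0 OR NOT 0)) -> 0
  row 20 [10100]: (0 AND (0 OR NOT 1)) -> 0
  row 21 [10101]: (0 AND (0 OR NOT 1)) -> 0
  row 22 [10110]: (0 AND (0 OR NOT 1)) -> 0
  row 23 [10111]: (0 AND (0 OR NOT 1)) -> 0
  row 24 [11000]: (1 AND (1 OR NOT 0)) -> 1
  row 25 [11001]: (1 AND (1 OR NOT 0)) -> 1
  row 26 [11010]: (1 AND (1 OR NOT 0)) -> 1
  row 27 [11011]: (1 AND (1 OR NOT 0)) -> 1
  row 28 [11100]: (1 AND (1 OR NOT 1)) -> 1
  row 29 [11101]: (1 AND (1 OR NOT 1)) -> 1
  row 30 [11110]: (1 AND (1 OR NOT 1)) -> 1
  row 31 [11111]: (1 AND (1 OR NOT 1)) -> 1
Full result column, 4 rows per line (a,b,c fixed per line; d,e runs 00..11 left to right):
  rows 0-3 [a,b,c=000]: 0000  = hex 0
  rows 4-7 [a,b,c=001]: 0000  = hex 0
  rows 8-11 [a,b,c=010]: 1111  = hex F
  rows 12-15 [a,b,c=011]: 1111  = hex F
  rows 16-19 [a,b,c=100]: 0000  = hex 0
  rows 20-23 [a,b,c=101]: 0000  = hex 0
  rows 24-27 [a,b,c=110]: 1111  = hex F
  rows 28-31 [a,b,c=111]: 1111  = hex F
Output column (row 0 .. row 31) = 00000000111111110000000011111111
Output column grouped in 4s = 0000 0000 1111 1111 0000 0000 1111 1111 = 0x00FF00FF
Convert to decimal digit by digit (value = value*16 + digit):
  0 -> 0
  0*16 + 0 = 0
  0*16 + 15 (F) = 15
  15*16 + 15 (F) = 255
  255*16 + 0 = 4080
  4080*16 + 0 = 65280
  65280*16 + 15 (F) = 1044495
  1044495*16 + 15 (F) = 16711935
Decimal = 16711935

16711935


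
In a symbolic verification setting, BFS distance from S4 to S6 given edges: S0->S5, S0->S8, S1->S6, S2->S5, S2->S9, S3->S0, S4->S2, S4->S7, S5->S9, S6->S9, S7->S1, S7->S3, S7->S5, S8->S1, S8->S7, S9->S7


BFS layer-by-layer from S4:
  dist 0: {S4}
  dist 1: {S2, S7}
  dist 2: {S1, S3, S5, S9}
  dist 3: {S0, S6}
  -> S6 reached at distance 3
Shortest path length = 3

3


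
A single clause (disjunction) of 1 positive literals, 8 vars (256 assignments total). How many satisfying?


Step 1: Total=2^8=256
Step 2: Unsat when all 1 false: 2^7=128
Step 3: Sat=256-128=128

128


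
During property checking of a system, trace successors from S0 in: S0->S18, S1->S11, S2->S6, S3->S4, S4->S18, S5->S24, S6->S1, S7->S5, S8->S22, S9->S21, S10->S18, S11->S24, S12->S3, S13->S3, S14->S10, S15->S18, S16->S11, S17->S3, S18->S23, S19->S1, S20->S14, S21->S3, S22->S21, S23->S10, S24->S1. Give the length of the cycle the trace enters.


Trace from S0 until a state repeats:
  S0 -> S18 -> S23 -> S10 -> S18
S18 first seen at step 1, revisited at step 4.
Cycle length = 4 - 1 = 3

3


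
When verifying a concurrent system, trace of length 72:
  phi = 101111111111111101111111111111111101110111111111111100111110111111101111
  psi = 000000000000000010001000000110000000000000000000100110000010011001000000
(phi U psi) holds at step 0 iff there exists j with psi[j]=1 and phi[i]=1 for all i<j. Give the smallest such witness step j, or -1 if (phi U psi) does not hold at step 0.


(phi U psi) at 0: need smallest j with psi[j]=1 and phi[i]=1 for all i in [0,j).
Scan from step 0:
  step 0: phi=1, psi=0 -> continue
  step 1: phi=0 -> phi-prefix broken from here
  step 16: psi=1 but phi already failed -> not a witness
  step 20: psi=1 but phi already failed -> not a witness
  step 27: psi=1 but phi already failed -> not a witness
  step 28: psi=1 but phi already failed -> not a witness
  step 48: psi=1 but phi already failed -> not a witness
  step 51: psi=1 but phi already failed -> not a witness
  step 52: psi=1 but phi already failed -> not a witness
  step 58: psi=1 but phi already failed -> not a witness
  step 61: psi=1 but phi already failed -> not a witness
  step 62: psi=1 but phi already failed -> not a witness
  step 65: psi=1 but phi already failed -> not a witness
  end of trace: no witness -> -1
Witness step = -1

-1


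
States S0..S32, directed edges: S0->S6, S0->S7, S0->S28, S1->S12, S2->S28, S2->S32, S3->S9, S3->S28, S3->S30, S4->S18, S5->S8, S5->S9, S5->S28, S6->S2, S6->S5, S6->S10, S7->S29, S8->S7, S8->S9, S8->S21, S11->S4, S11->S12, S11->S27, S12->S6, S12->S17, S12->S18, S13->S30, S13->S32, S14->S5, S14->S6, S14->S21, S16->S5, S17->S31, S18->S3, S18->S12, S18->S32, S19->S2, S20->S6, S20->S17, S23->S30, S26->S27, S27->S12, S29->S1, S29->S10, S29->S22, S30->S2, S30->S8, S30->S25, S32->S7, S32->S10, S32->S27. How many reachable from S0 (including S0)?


BFS from S0:
  layer 0: {S0}
  layer 1: {S6, S7, S28}
  layer 2: {S2, S5, S10, S29}
  layer 3: {S1, S8, S9, S22, S32}
  layer 4: {S12, S21, S27}
  layer 5: {S17, S18}
  layer 6: {S3, S31}
  layer 7: {S30}
  layer 8: {S25}
Reachable set: {S0, S1, S2, S3, S5, S6, S7, S8, S9, S10, S12, S17, S18, S21, S22, S25, S27, S28, S29, S30, S31, S32}
Count = 22

22


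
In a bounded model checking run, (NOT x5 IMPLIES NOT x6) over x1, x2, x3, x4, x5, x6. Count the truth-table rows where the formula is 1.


Formula: (NOT x5 IMPLIES NOT x6) over 6 vars (64 rows)
Evaluate each row (x1, x2, x3, x4, x5, x6 as bits, MSB first):
  row 0 [000000]: (NOT 0 IMPLIES NOT 0) -> 1
  row 1 [000001]: (NOT 0 IMPLIES NOT 1) -> 0
  row 2 [000010]: (NOT 1 IMPLIES NOT 0) -> 1
  row 3 [000011]: (NOT 1 IMPLIES NOT 1) -> 1
  row 4 [000100]: (NOT 0 IMPLIES NOT 0) -> 1
  (every remaining row is evaluated the same way; all 64 results are listed next)
Full result column, 8 rows per line (x1,x2,x3 fixed per line; x4,x5,x6 runs 000..111 left to right):
  rows 0-7 [x1,x2,x3=000]: 10111011  (ones: 6)
  rows 8-15 [x1,x2,x3=001]: 10111011  (ones: 6)
  rows 16-23 [x1,x2,x3=010]: 10111011  (ones: 6)
  rows 24-31 [x1,x2,x3=011]: 10111011  (ones: 6)
  rows 32-39 [x1,x2,x3=100]: 10111011  (ones: 6)
  rows 40-47 [x1,x2,x3=101]: 10111011  (ones: 6)
  rows 48-55 [x1,x2,x3=110]: 10111011  (ones: 6)
  rows 56-63 [x1,x2,x3=111]: 10111011  (ones: 6)
Count of 1-rows = 6+6+6+6+6+6+6+6 = 48

48


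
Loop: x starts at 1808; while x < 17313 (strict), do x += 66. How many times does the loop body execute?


Step 1: x goes from 1808 toward 17313 by 66; the body runs while x<17313, so iterations = ceil((bound-start)/step)
Step 2: Distance=15505
Step 3: ceil(15505/66)=235

235


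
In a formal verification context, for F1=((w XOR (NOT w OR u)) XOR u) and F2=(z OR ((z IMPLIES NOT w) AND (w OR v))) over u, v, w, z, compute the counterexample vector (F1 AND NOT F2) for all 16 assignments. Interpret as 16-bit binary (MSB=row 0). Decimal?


F1 = ((w XOR (NOT w OR u)) XOR u)
F2 = (z OR ((z IMPLIES NOT w) AND (w OR v)))
Counterexample to F1=>F2 is where F1=1 and F2=0.
Evaluate each row (bits = u,v,w,z, MSB first):
  row 0 [0000]: F1=1 F2=0 -> F1&~F2 -> 1
  row 1 [0001]: F1=1 F2=1 -> F1&~F2 -> 0
  row 2 [0010]: F1=1 F2=1 -> F1&~F2 -> 0
  row 3 [0011]: F1=1 F2=1 -> F1&~F2 -> 0
  row 4 [0100]: F1=1 F2=1 -> F1&~F2 -> 0
  row 5 [0101]: F1=1 F2=1 -> F1&~F2 -> 0
  row 6 [0110]: F1=1 F2=1 -> F1&~F2 -> 0
  row 7 [0111]: F1=1 F2=1 -> F1&~F2 -> 0
  row 8 [1000]: F1=0 F2=0 -> F1&~F2 -> 0
  row 9 [1001]: F1=0 F2=1 -> F1&~F2 -> 0
  row 10 [1010]: F1=1 F2=1 -> F1&~F2 -> 0
  row 11 [1011]: F1=1 F2=1 -> F1&~F2 -> 0
  row 12 [1100]: F1=0 F2=1 -> F1&~F2 -> 0
  row 13 [1101]: F1=0 F2=1 -> F1&~F2 -> 0
  row 14 [1110]: F1=1 F2=1 -> F1&~F2 -> 0
  row 15 [1111]: F1=1 F2=1 -> F1&~F2 -> 0
Full result column, 4 rows per line (u,v fixed per line; w,z runs 00..11 left to right):
  rows 0-3 [u,v=00]: 1000  = hex 8
  rows 4-7 [u,v=01]: 0000  = hex 0
  rows 8-11 [u,v=10]: 0000  = hex 0
  rows 12-15 [u,v=11]: 0000  = hex 0
Counterexample vector (row 0 .. row 15) = 1000000000000000
Output column grouped in 4s = 1000 0000 0000 0000 = 0x8000
Convert to decimal digit by digit (value = value*16 + digit):
  8 -> 8
  8*16 + 0 = 128
  128*16 + 0 = 2048
  2048*16 + 0 = 32768
Decimal = 32768

32768
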